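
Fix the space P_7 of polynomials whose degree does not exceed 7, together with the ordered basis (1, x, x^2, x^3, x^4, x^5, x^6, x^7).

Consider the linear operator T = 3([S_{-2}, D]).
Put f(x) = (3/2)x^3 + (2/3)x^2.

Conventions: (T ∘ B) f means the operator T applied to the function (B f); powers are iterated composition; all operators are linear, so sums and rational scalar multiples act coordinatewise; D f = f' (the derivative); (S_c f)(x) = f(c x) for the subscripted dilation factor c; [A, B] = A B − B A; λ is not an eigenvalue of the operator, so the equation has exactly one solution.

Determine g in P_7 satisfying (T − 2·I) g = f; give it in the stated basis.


g(x) = -(3/4)x^3 - (245/6)x^2 + 735x + 6615/2

write g with unknown coordinates in the stated basis and equate coefficients in (T − 2·I) g = f
solving from the highest basis element down gives g = -(3/4)x^3 - (245/6)x^2 + 735x + 6615/2
check: T g = -81x^2 + 1470x + 6615
so T g − 2·g = (3/2)x^3 + (2/3)x^2 = f ✓


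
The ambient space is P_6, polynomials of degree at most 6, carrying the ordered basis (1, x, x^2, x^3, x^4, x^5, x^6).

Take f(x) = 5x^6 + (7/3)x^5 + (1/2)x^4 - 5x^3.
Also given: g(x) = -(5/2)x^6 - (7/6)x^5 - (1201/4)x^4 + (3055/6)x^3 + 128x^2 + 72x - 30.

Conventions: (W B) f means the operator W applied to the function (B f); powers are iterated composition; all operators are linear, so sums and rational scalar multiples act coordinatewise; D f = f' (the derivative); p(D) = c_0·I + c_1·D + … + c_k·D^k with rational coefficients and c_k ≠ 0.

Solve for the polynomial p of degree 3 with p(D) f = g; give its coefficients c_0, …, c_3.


c_0 = -1/2, c_1 = 0, c_2 = -2, c_3 = 1

D^0 f = 5x^6 + (7/3)x^5 + (1/2)x^4 - 5x^3
D^1 f = 30x^5 + (35/3)x^4 + 2x^3 - 15x^2
D^2 f = 150x^4 + (140/3)x^3 + 6x^2 - 30x
D^3 f = 600x^3 + 140x^2 + 12x - 30
matching coefficients of g against c_0 f + c_1 Df + … from the top degree down determines the c_i
solution: c_0 = -1/2, c_1 = 0, c_2 = -2, c_3 = 1


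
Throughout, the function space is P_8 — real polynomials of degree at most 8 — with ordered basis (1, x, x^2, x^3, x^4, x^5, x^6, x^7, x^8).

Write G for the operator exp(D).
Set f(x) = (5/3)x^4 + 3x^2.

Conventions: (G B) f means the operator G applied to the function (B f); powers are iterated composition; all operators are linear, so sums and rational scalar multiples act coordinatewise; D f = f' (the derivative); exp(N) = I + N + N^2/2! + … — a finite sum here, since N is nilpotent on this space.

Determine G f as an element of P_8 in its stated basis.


order-1 term: (20/3)x^3 + 6x
order-2 term: 10x^2 + 3
order-3 term: (20/3)x
order-4 term: 5/3
the series for exp(D) f terminates at order 4
exp(D) f = (5/3)x^4 + (20/3)x^3 + 13x^2 + (38/3)x + 14/3

the result is g(x) = (5/3)x^4 + (20/3)x^3 + 13x^2 + (38/3)x + 14/3


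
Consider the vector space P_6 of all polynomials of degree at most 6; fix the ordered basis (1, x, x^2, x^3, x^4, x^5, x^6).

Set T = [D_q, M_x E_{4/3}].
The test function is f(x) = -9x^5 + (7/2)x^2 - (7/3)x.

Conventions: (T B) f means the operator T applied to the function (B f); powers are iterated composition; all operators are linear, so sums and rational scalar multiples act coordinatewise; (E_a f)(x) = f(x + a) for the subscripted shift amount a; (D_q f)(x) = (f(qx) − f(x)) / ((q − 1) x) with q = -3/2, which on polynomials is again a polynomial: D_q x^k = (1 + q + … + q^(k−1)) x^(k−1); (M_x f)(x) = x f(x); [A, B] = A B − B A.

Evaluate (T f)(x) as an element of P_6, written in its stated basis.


the image equals g(x) = (2187/32)x^5 - (165/4)x^4 + 590x^3 - (577/8)x^2 + (3061/18)x - 940/27

E_{4/3} f = -9x^5 - 60x^4 - 160x^3 - (1259/6)x^2 - (1217/9)x - 940/27
M_x E_{4/3} f = -9x^6 - 60x^5 - 160x^4 - (1259/6)x^3 - (1217/9)x^2 - (940/27)x
D_q (M_x E_{4/3}) f = (1197/32)x^5 - (825/4)x^4 + 260x^3 - (8813/24)x^2 + (1217/18)x - 940/27
D_q f = -(495/16)x^4 - (7/4)x - 7/3
E_{4/3} D_q f = -(495/16)x^4 - 165x^3 - 330x^2 - (3541/12)x - 922/9
M_x E_{4/3} D_q f = -(495/16)x^5 - 165x^4 - 330x^3 - (3541/12)x^2 - (922/9)x
[D_q, M_x E_{4/3}] f = (2187/32)x^5 - (165/4)x^4 + 590x^3 - (577/8)x^2 + (3061/18)x - 940/27


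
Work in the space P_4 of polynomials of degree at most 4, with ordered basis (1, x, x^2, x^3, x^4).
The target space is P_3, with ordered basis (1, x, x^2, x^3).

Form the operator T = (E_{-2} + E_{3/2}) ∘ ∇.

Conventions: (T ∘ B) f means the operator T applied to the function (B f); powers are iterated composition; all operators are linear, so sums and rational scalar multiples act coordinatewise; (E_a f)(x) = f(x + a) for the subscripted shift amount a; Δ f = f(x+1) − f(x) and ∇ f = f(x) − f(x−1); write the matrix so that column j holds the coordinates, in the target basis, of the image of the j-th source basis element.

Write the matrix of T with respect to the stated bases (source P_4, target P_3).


the matrix is [[0, 2, -3, 89/4, -60]; [0, 0, 4, -9, 89]; [0, 0, 0, 6, -18]; [0, 0, 0, 0, 8]] (rows listed top to bottom)

image of 1: 0
image of x: 2
image of x^2: 4x - 3
image of x^3: 6x^2 - 9x + 89/4
image of x^4: 8x^3 - 18x^2 + 89x - 60
each image's coordinates form column j of the matrix


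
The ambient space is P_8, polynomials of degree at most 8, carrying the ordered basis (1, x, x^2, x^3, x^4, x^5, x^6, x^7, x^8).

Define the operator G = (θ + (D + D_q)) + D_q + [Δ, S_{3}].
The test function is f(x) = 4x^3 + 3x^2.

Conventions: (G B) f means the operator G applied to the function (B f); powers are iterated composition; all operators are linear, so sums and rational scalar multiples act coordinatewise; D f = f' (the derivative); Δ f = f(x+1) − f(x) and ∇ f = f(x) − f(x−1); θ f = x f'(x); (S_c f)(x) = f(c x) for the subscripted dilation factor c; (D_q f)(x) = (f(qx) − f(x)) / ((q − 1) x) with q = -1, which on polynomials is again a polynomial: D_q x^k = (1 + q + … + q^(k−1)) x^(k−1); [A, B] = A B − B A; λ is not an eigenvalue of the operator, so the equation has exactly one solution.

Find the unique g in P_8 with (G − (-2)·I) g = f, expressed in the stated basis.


write g with unknown coordinates in the stated basis and equate coefficients in (G − (-2)·I) g = f
solving from the highest basis element down gives g = (4/5)x^3 - (221/20)x^2 + (971/30)x - 2827/60
check: G g = (12/5)x^3 + (251/10)x^2 - (971/15)x + 2827/30
so G g − (-2)·g = 4x^3 + 3x^2 = f ✓

the result is g(x) = (4/5)x^3 - (221/20)x^2 + (971/30)x - 2827/60


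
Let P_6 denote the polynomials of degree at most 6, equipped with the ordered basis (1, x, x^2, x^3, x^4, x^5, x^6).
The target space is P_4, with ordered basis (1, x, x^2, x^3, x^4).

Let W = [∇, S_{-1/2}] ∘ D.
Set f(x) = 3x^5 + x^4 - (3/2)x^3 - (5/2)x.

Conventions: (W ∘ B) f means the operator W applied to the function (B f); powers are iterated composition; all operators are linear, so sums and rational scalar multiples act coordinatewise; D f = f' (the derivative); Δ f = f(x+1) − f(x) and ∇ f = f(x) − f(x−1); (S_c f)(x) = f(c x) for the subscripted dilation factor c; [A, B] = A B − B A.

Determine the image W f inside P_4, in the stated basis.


g(x) = (45/4)x^3 + (99/8)x^2 + (45/2)x + 99/16

D f = 15x^4 + 4x^3 - (9/2)x^2 - 5/2
S_{-1/2} D f = (15/16)x^4 - (1/2)x^3 - (9/8)x^2 - 5/2
∇ S_{-1/2} D f = (15/4)x^3 - (57/8)x^2 + 3x - 5/16
∇ D f = 60x^3 - 78x^2 + 39x - 13/2
S_{-1/2} ∇ D f = -(15/2)x^3 - (39/2)x^2 - (39/2)x - 13/2
[∇, S_{-1/2}] D f = (45/4)x^3 + (99/8)x^2 + (45/2)x + 99/16


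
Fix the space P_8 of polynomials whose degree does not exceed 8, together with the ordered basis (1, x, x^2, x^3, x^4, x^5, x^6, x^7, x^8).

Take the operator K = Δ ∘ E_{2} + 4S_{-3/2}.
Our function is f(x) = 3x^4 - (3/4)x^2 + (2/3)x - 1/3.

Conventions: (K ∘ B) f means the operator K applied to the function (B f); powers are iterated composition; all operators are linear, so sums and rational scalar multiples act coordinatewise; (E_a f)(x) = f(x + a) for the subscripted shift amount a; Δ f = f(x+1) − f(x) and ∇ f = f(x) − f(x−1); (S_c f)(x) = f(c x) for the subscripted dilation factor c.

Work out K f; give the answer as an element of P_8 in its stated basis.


E_{2} f = 3x^4 + 24x^3 + (285/4)x^2 + (281/3)x + 46
Δ E_{2} f = 12x^3 + 90x^2 + (453/2)x + 2303/12
S_{-3/2} f = (243/16)x^4 - (27/16)x^2 - x - 1/3
(4S_{-3/2}) f = (243/4)x^4 - (27/4)x^2 - 4x - 4/3
(Δ ∘ E_{2} + 4S_{-3/2}) f = (243/4)x^4 + 12x^3 + (333/4)x^2 + (445/2)x + 2287/12

the result is g(x) = (243/4)x^4 + 12x^3 + (333/4)x^2 + (445/2)x + 2287/12


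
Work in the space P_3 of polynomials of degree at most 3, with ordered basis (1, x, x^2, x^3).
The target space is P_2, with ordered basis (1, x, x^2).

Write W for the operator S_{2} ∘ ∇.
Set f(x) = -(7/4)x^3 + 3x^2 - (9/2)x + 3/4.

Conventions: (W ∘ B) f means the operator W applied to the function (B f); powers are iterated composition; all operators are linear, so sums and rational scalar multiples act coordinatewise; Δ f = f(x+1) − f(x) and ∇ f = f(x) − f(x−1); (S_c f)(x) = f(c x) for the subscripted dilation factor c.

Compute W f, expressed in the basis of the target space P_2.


∇ f = -(21/4)x^2 + (45/4)x - 37/4
S_{2} ∇ f = -21x^2 + (45/2)x - 37/4

the image equals g(x) = -21x^2 + (45/2)x - 37/4


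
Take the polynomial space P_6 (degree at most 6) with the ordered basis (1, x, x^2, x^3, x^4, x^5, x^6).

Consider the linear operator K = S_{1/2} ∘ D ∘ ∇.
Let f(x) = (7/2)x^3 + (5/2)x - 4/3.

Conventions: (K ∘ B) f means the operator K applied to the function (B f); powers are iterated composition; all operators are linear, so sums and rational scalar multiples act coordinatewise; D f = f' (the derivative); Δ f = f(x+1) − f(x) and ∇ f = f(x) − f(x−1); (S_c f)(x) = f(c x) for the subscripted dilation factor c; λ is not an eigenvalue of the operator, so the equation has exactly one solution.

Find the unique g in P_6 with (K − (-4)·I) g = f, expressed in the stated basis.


the image equals g(x) = (7/8)x^3 - (1/32)x + 31/96

write g with unknown coordinates in the stated basis and equate coefficients in (K − (-4)·I) g = f
solving from the highest basis element down gives g = (7/8)x^3 - (1/32)x + 31/96
check: K g = (21/8)x - 21/8
so K g − (-4)·g = (7/2)x^3 + (5/2)x - 4/3 = f ✓


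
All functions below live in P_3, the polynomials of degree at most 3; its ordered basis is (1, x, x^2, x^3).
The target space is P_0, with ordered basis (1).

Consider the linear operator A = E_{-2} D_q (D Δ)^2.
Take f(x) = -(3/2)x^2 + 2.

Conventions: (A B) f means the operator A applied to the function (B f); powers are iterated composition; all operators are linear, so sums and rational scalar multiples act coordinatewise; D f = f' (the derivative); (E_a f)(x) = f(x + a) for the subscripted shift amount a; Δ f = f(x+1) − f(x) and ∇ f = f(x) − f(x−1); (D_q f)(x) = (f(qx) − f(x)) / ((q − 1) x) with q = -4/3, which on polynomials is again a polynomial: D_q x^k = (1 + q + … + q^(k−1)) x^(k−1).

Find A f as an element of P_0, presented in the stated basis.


Δ f = -3x - 3/2
D Δ f = -3
Δ (D Δ) f = 0
D Δ (D Δ) f = 0
D_q (D Δ)^2 f = 0
E_{-2} D_q (D Δ)^2 f = 0

the image equals g(x) = 0


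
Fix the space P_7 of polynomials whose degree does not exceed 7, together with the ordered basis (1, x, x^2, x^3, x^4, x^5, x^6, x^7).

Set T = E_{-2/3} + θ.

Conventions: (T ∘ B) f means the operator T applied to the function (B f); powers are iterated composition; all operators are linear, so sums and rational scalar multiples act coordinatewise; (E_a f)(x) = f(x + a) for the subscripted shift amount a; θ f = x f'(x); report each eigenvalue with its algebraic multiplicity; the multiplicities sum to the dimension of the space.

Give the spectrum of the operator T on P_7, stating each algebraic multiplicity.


image of 1: 1
image of x: 2x - 2/3
image of x^2: 3x^2 - (4/3)x + 4/9
image of x^3: 4x^3 - 2x^2 + (4/3)x - 8/27
image of x^4: 5x^4 - (8/3)x^3 + (8/3)x^2 - (32/27)x + 16/81
image of x^5: 6x^5 - (10/3)x^4 + (40/9)x^3 - (80/27)x^2 + (80/81)x - 32/243
image of x^6: 7x^6 - 4x^5 + (20/3)x^4 - (160/27)x^3 + (80/27)x^2 - (64/81)x + 64/729
image of x^7: 8x^7 - (14/3)x^6 + (28/3)x^5 - (280/27)x^4 + (560/81)x^3 - (224/81)x^2 + (448/729)x - 128/2187
the matrix is upper triangular; its diagonal is (1, 2, 3, 4, 5, 6, 7, 8)
for a triangular matrix the eigenvalues are the diagonal entries, with algebraic multiplicity their repetition count

λ = 1 (multiplicity 1), λ = 2 (multiplicity 1), λ = 3 (multiplicity 1), λ = 4 (multiplicity 1), λ = 5 (multiplicity 1), λ = 6 (multiplicity 1), λ = 7 (multiplicity 1), λ = 8 (multiplicity 1)


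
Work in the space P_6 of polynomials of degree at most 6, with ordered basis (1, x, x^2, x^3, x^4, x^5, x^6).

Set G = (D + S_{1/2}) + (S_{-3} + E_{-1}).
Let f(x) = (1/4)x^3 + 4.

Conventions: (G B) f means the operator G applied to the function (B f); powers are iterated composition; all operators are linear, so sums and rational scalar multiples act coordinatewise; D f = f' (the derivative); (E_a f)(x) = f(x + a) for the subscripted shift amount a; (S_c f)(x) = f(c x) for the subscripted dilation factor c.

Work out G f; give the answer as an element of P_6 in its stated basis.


D f = (3/4)x^2
S_{1/2} f = (1/32)x^3 + 4
(D + S_{1/2}) f = (1/32)x^3 + (3/4)x^2 + 4
S_{-3} f = -(27/4)x^3 + 4
E_{-1} f = (1/4)x^3 - (3/4)x^2 + (3/4)x + 15/4
(S_{-3} + E_{-1}) f = -(13/2)x^3 - (3/4)x^2 + (3/4)x + 31/4
((D + S_{1/2}) + (S_{-3} + E_{-1})) f = -(207/32)x^3 + (3/4)x + 47/4

the result is g(x) = -(207/32)x^3 + (3/4)x + 47/4


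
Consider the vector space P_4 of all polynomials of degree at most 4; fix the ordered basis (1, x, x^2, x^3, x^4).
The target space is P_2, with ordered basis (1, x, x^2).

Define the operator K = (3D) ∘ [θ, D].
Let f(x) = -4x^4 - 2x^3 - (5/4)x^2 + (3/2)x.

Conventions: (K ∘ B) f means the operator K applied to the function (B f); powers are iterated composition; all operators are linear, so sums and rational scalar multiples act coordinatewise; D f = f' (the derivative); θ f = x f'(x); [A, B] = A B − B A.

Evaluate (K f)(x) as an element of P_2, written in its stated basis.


D f = -16x^3 - 6x^2 - (5/2)x + 3/2
θ D f = -48x^3 - 12x^2 - (5/2)x
θ f = -16x^4 - 6x^3 - (5/2)x^2 + (3/2)x
D θ f = -64x^3 - 18x^2 - 5x + 3/2
[θ, D] f = 16x^3 + 6x^2 + (5/2)x - 3/2
D [θ, D] f = 48x^2 + 12x + 5/2
(3D) [θ, D] f = 144x^2 + 36x + 15/2

g(x) = 144x^2 + 36x + 15/2


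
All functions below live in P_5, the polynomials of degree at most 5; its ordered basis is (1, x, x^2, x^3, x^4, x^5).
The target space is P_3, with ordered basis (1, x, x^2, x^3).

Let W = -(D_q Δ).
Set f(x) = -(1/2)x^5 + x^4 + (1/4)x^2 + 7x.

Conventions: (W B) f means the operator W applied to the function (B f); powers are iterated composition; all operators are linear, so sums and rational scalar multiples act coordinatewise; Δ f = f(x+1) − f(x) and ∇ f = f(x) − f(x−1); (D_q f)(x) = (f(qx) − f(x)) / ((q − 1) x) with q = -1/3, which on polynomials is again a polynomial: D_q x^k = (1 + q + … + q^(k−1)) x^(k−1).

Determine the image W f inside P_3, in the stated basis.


the result is g(x) = (50/27)x^3 + (7/9)x^2 - (2/3)x - 2

Δ f = -(5/2)x^4 - x^3 + x^2 + 2x + 31/4
D_q Δ f = -(50/27)x^3 - (7/9)x^2 + (2/3)x + 2
(-(D_q Δ)) f = (50/27)x^3 + (7/9)x^2 - (2/3)x - 2


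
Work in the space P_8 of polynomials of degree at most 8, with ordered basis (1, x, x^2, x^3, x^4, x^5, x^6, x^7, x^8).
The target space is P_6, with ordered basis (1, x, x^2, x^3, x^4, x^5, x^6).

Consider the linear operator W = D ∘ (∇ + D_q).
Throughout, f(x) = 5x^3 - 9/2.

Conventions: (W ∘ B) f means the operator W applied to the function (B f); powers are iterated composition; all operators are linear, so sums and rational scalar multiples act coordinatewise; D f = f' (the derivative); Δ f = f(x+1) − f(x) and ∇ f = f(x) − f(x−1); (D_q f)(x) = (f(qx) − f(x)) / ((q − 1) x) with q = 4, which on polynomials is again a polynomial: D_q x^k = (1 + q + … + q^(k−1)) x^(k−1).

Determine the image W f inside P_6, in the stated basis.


g(x) = 240x - 15

∇ f = 15x^2 - 15x + 5
D_q f = 105x^2
(∇ + D_q) f = 120x^2 - 15x + 5
D (∇ + D_q) f = 240x - 15


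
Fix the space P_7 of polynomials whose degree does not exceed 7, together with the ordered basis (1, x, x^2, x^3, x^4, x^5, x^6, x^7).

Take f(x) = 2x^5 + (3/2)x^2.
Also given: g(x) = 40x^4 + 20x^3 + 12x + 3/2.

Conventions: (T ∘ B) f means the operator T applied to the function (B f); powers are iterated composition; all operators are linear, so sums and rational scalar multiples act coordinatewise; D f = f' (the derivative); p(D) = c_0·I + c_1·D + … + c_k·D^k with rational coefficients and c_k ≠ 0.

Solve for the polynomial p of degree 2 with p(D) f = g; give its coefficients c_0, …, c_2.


D^0 f = 2x^5 + (3/2)x^2
D^1 f = 10x^4 + 3x
D^2 f = 40x^3 + 3
matching coefficients of g against c_0 f + c_1 Df + … from the top degree down determines the c_i
solution: c_0 = 0, c_1 = 4, c_2 = 1/2

p(D) = 4·D + (1/2)·D^2, i.e. c_0 = 0, c_1 = 4, c_2 = 1/2


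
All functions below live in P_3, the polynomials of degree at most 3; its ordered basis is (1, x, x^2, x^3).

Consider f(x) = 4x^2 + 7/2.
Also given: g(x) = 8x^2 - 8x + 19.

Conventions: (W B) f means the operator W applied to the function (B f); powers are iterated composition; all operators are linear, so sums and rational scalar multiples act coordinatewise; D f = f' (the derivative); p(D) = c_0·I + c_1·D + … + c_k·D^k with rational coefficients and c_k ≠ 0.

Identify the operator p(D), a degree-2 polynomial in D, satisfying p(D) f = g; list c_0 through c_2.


D^0 f = 4x^2 + 7/2
D^1 f = 8x
D^2 f = 8
matching coefficients of g against c_0 f + c_1 Df + … from the top degree down determines the c_i
solution: c_0 = 2, c_1 = -1, c_2 = 3/2

p(D) = 2·I − D + (3/2)·D^2, i.e. c_0 = 2, c_1 = -1, c_2 = 3/2


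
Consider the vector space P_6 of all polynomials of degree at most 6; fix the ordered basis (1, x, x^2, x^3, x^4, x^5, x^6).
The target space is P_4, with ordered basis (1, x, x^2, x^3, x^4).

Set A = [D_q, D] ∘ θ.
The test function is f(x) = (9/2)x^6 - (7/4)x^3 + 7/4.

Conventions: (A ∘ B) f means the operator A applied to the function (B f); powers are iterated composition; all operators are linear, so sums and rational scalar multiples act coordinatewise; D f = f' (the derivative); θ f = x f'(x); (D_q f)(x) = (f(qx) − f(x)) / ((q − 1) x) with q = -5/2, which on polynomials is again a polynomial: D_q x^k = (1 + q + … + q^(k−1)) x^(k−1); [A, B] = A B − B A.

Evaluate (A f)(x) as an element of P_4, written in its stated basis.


the result is g(x) = (446229/32)x^4 + (147/2)x

θ f = 27x^6 - (21/4)x^3
D θ f = 162x^5 - (63/4)x^2
D_q D θ f = (36531/8)x^4 + (189/8)x
D_q θ f = -(60021/32)x^5 - (399/16)x^2
D D_q θ f = -(300105/32)x^4 - (399/8)x
[D_q, D] θ f = (446229/32)x^4 + (147/2)x


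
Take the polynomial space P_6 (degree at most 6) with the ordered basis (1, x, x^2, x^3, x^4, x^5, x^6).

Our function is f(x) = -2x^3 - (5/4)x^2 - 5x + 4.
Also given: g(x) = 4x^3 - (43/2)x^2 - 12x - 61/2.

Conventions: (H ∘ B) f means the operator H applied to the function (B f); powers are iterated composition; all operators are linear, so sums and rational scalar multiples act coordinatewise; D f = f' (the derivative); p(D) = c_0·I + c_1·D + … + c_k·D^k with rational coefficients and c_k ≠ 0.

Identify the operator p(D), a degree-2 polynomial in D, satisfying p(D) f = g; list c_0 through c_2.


D^0 f = -2x^3 - (5/4)x^2 - 5x + 4
D^1 f = -6x^2 - (5/2)x - 5
D^2 f = -12x - 5/2
matching coefficients of g against c_0 f + c_1 Df + … from the top degree down determines the c_i
solution: c_0 = -2, c_1 = 4, c_2 = 1

c_0 = -2, c_1 = 4, c_2 = 1


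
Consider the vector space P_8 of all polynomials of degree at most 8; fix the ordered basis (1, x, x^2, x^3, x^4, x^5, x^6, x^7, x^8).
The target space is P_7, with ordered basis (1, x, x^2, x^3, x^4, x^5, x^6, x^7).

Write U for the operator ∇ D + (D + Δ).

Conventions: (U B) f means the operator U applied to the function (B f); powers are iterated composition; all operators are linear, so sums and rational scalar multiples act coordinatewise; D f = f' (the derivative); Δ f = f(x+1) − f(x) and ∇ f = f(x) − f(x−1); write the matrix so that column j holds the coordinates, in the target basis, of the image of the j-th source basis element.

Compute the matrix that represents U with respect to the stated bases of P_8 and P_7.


the matrix is [[0, 2, 3, -2, 5, -4, 7, -6, 9]; [0, 0, 4, 9, -8, 25, -24, 49, -48]; [0, 0, 0, 6, 18, -20, 75, -84, 196]; [0, 0, 0, 0, 8, 30, -40, 175, -224]; [0, 0, 0, 0, 0, 10, 45, -70, 350]; [0, 0, 0, 0, 0, 0, 12, 63, -112]; [0, 0, 0, 0, 0, 0, 0, 14, 84]; [0, 0, 0, 0, 0, 0, 0, 0, 16]] (rows listed top to bottom)

image of 1: 0
image of x: 2
image of x^2: 4x + 3
image of x^3: 6x^2 + 9x - 2
image of x^4: 8x^3 + 18x^2 - 8x + 5
image of x^5: 10x^4 + 30x^3 - 20x^2 + 25x - 4
image of x^6: 12x^5 + 45x^4 - 40x^3 + 75x^2 - 24x + 7
image of x^7: 14x^6 + 63x^5 - 70x^4 + 175x^3 - 84x^2 + 49x - 6
image of x^8: 16x^7 + 84x^6 - 112x^5 + 350x^4 - 224x^3 + 196x^2 - 48x + 9
each image's coordinates form column j of the matrix


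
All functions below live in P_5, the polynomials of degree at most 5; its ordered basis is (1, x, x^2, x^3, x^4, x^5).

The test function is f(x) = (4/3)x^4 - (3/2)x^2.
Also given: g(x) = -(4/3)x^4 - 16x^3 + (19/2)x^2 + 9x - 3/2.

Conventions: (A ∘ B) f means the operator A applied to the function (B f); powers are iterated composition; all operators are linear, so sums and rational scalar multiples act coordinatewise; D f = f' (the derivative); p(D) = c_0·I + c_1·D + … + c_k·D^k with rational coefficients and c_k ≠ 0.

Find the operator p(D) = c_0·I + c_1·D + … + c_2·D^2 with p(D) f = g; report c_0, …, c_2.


D^0 f = (4/3)x^4 - (3/2)x^2
D^1 f = (16/3)x^3 - 3x
D^2 f = 16x^2 - 3
matching coefficients of g against c_0 f + c_1 Df + … from the top degree down determines the c_i
solution: c_0 = -1, c_1 = -3, c_2 = 1/2

p(D) = -I − 3·D + (1/2)·D^2, i.e. c_0 = -1, c_1 = -3, c_2 = 1/2


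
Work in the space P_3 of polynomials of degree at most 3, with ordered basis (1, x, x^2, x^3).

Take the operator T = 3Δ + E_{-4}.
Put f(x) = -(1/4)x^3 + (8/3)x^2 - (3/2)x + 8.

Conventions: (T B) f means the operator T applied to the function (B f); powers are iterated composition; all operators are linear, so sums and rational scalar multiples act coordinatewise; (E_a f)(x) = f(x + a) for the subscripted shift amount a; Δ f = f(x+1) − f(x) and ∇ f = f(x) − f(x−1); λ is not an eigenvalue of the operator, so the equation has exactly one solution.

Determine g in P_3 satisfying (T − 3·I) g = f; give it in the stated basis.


the result is g(x) = (1/8)x^3 - (73/48)x^2 + (35/6)x - 2417/96

write g with unknown coordinates in the stated basis and equate coefficients in (T − 3·I) g = f
solving from the highest basis element down gives g = (1/8)x^3 - (73/48)x^2 + (35/6)x - 2417/96
check: T g = (1/8)x^3 - (91/48)x^2 + 16x - 2161/32
so T g − 3·g = -(1/4)x^3 + (8/3)x^2 - (3/2)x + 8 = f ✓


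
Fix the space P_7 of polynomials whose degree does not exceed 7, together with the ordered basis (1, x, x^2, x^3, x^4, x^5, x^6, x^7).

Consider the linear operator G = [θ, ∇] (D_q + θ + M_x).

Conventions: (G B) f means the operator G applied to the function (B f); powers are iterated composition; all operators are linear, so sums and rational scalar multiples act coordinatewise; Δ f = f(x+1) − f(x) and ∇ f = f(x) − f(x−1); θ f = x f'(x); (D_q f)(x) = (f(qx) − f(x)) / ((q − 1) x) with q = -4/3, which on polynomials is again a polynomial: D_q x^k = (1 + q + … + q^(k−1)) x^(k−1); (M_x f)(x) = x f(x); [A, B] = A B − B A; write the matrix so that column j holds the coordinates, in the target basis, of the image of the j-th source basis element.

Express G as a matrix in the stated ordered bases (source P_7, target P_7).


image of 1: -1
image of x: -2x + 1
image of x^2: -3x^2 + 2x + 4/3
image of x^3: -4x^3 + 3x^2 + (28/9)x - 19/9
image of x^4: -5x^4 + 4x^3 + (187/9)x^2 - (302/9)x + 124/9
image of x^5: -6x^5 + 5x^4 + (2516/81)x^3 - (1706/27)x^2 + (1166/27)x - 815/81
image of x^6: -7x^6 + 6x^5 + (20630/243)x^4 - (63080/243)x^3 + (25465/81)x^2 - (43154/243)x + 9452/243
image of x^7: -8x^7 + 7x^6 + (25312/243)x^5 - (84035/243)x^4 + (117040/243)x^3 - (84721/243)x^2 + (31304/243)x - 4657/243
each image's coordinates form column j of the matrix

the matrix is [[-1, 1, 4/3, -19/9, 124/9, -815/81, 9452/243, -4657/243]; [0, -2, 2, 28/9, -302/9, 1166/27, -43154/243, 31304/243]; [0, 0, -3, 3, 187/9, -1706/27, 25465/81, -84721/243]; [0, 0, 0, -4, 4, 2516/81, -63080/243, 117040/243]; [0, 0, 0, 0, -5, 5, 20630/243, -84035/243]; [0, 0, 0, 0, 0, -6, 6, 25312/243]; [0, 0, 0, 0, 0, 0, -7, 7]; [0, 0, 0, 0, 0, 0, 0, -8]] (rows listed top to bottom)


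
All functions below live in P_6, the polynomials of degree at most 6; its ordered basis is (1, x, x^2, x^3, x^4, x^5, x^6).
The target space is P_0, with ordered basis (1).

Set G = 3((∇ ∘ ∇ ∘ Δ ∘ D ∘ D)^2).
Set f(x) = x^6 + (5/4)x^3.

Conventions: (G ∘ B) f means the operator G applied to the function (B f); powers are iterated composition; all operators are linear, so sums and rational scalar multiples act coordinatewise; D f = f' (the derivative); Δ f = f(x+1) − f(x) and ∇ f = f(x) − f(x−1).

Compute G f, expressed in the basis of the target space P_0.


the image equals g(x) = 0

D f = 6x^5 + (15/4)x^2
D D f = 30x^4 + (15/2)x
Δ D D f = 120x^3 + 180x^2 + 120x + 75/2
∇ (Δ ∘ D ∘ D) f = 360x^2 + 60
∇ ∇ (Δ ∘ D ∘ D) f = 720x - 360
D (∇ ∘ ∇ ∘ Δ ∘ D ∘ D) f = 720
D D (∇ ∘ ∇ ∘ Δ ∘ D ∘ D) f = 0
Δ D D (∇ ∘ ∇ ∘ Δ ∘ D ∘ D) f = 0
∇ (Δ ∘ D ∘ D) (∇ ∘ ∇ ∘ Δ ∘ D ∘ D) f = 0
∇ ∇ (Δ ∘ D ∘ D) (∇ ∘ ∇ ∘ Δ ∘ D ∘ D) f = 0
(3((∇ ∘ ∇ ∘ Δ ∘ D ∘ D)^2)) f = 0


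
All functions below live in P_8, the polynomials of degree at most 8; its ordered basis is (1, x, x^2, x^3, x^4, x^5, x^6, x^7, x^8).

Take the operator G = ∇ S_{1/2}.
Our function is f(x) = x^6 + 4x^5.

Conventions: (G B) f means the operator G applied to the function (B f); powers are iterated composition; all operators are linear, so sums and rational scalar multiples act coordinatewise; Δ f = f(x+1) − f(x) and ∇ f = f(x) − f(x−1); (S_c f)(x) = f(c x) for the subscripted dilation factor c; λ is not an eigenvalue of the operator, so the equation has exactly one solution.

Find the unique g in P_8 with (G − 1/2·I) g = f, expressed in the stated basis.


the image equals g(x) = -2x^6 - (67/8)x^5 - (215/128)x^4 + (805/256)x^3 - (695/1024)x^2 - (837/512)x - 1557/2048

write g with unknown coordinates in the stated basis and equate coefficients in (G − 1/2·I) g = f
solving from the highest basis element down gives g = -2x^6 - (67/8)x^5 - (215/128)x^4 + (805/256)x^3 - (695/1024)x^2 - (837/512)x - 1557/2048
check: G g = -(3/16)x^5 - (215/256)x^4 + (805/512)x^3 - (695/2048)x^2 - (837/1024)x - 1557/4096
so G g − 1/2·g = x^6 + 4x^5 = f ✓


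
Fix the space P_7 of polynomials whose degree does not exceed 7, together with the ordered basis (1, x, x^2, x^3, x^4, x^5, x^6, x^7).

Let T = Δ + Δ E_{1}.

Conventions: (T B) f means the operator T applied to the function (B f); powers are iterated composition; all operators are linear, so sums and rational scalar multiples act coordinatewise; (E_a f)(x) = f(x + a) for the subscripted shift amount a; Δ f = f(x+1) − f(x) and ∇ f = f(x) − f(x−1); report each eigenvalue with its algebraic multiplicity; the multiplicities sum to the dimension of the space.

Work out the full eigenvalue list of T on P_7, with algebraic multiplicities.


λ = 0 (multiplicity 8)

image of 1: 0
image of x: 2
image of x^2: 4x + 4
image of x^3: 6x^2 + 12x + 8
image of x^4: 8x^3 + 24x^2 + 32x + 16
image of x^5: 10x^4 + 40x^3 + 80x^2 + 80x + 32
image of x^6: 12x^5 + 60x^4 + 160x^3 + 240x^2 + 192x + 64
image of x^7: 14x^6 + 84x^5 + 280x^4 + 560x^3 + 672x^2 + 448x + 128
the matrix is upper triangular; its diagonal is (0, 0, 0, 0, 0, 0, 0, 0)
for a triangular matrix the eigenvalues are the diagonal entries, with algebraic multiplicity their repetition count


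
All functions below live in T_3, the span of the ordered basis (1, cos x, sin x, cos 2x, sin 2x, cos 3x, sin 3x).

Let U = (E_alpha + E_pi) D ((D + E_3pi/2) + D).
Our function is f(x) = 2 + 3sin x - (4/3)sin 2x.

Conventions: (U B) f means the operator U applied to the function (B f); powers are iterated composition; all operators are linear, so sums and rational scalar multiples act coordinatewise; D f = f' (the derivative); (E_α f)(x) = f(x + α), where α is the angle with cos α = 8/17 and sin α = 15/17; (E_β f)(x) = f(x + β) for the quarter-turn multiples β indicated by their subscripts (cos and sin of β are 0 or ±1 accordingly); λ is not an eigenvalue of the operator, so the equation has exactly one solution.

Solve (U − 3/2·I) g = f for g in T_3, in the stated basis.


g(x) = -4/3 + (20/13)cos x - (22/13)sin x - (2048/13899)cos 2x + (920/13899)sin 2x

write g with unknown coordinates in the stated basis and equate coefficients in (U − 3/2·I) g = f
solving from the highest basis element down gives g = -4/3 + (20/13)cos x - (22/13)sin x - (2048/13899)cos 2x + (920/13899)sin 2x
check: U g = (30/13)cos x + (6/13)sin x - (1024/4633)cos 2x - (17152/13899)sin 2x
so U g − 3/2·g = 2 + 3sin x - (4/3)sin 2x = f ✓


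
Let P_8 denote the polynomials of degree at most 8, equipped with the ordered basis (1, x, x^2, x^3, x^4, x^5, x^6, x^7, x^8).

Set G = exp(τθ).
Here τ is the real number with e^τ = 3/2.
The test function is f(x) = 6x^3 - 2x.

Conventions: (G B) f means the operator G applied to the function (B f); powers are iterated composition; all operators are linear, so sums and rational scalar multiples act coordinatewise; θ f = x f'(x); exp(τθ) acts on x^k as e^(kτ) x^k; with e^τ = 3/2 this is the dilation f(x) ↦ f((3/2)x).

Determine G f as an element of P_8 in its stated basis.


g(x) = (81/4)x^3 - 3x

exp(τθ) x^k = e^(kτ) x^k; with e^τ = 3/2 this sends x^k to (3/2)^k x^k
x ↦ 3/2 x
x^3 ↦ 27/8 x^3
applying this coordinatewise to f: exp(τθ) f = (81/4)x^3 - 3x


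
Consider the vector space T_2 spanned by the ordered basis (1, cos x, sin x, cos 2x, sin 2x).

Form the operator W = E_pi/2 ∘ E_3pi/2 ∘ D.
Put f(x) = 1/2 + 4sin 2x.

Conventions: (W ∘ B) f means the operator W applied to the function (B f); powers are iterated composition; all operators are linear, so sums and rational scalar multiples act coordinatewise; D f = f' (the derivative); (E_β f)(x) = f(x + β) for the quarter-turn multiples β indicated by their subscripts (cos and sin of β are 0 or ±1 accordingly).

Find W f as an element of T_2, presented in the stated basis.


D f = 8cos 2x
E_3pi/2 D f = -8cos 2x
E_pi/2 E_3pi/2 D f = 8cos 2x

the result is g(x) = 8cos 2x


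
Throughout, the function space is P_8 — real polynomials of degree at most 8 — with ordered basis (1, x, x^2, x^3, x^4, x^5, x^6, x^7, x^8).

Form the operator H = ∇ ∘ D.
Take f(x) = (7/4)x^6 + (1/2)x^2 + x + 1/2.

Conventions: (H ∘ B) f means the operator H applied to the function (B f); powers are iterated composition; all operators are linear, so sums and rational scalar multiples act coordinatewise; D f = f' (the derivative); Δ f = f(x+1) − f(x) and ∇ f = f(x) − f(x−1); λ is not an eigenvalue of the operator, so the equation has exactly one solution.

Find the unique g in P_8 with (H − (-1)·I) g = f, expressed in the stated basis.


g(x) = (7/4)x^6 - (105/2)x^4 + 105x^3 + (1051/2)x^2 - (2413/2)x - 536

write g with unknown coordinates in the stated basis and equate coefficients in (H − (-1)·I) g = f
solving from the highest basis element down gives g = (7/4)x^6 - (105/2)x^4 + 105x^3 + (1051/2)x^2 - (2413/2)x - 536
check: H g = (105/2)x^4 - 105x^3 - 525x^2 + (2415/2)x + 1073/2
so H g − (-1)·g = (7/4)x^6 + (1/2)x^2 + x + 1/2 = f ✓


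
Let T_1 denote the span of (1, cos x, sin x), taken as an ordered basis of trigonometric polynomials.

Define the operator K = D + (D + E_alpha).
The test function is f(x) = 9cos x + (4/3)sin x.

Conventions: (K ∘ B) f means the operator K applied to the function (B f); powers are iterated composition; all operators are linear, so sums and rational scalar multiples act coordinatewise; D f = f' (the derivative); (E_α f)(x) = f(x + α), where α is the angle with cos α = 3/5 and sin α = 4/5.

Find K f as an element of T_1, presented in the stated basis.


g(x) = (137/15)cos x - (122/5)sin x

D f = (4/3)cos x - 9sin x
D f = (4/3)cos x - 9sin x
E_alpha f = (97/15)cos x - (32/5)sin x
(D + E_alpha) f = (39/5)cos x - (77/5)sin x
(D + (D + E_alpha)) f = (137/15)cos x - (122/5)sin x


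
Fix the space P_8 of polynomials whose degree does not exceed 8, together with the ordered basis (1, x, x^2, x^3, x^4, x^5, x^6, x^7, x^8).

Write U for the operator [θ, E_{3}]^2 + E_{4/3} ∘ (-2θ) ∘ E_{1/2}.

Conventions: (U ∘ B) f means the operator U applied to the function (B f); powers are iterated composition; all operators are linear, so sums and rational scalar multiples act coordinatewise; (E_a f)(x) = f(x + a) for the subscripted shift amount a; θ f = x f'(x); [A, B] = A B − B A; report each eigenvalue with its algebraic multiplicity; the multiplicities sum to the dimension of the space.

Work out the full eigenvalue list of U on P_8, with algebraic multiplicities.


λ = -16 (multiplicity 1), λ = -14 (multiplicity 1), λ = -12 (multiplicity 1), λ = -10 (multiplicity 1), λ = -8 (multiplicity 1), λ = -6 (multiplicity 1), λ = -4 (multiplicity 1), λ = -2 (multiplicity 1), λ = 0 (multiplicity 1)

image of 1: 0
image of x: -2x - 8/3
image of x^2: -4x^2 - (38/3)x + 74/9
image of x^3: -6x^3 - 30x^2 + (9/2)x + 2674/9
image of x^4: -8x^4 - (164/3)x^3 - (94/3)x^2 + (30757/27)x + 309604/81
image of x^5: -10x^5 - (260/3)x^4 - (1075/9)x^3 + (73565/27)x^2 + (12310955/648)x + 18822475/486
image of x^6: -12x^6 - 126x^5 - 280x^4 + (46825/9)x^3 + (226625/4)x^2 + (50139583/216)x + 169900069/486
image of x^7: -14x^7 - (518/3)x^6 - (3199/6)x^5 + (234185/27)x^4 + (85151815/648)x^3 + (525901943/648)x^2 + (57074022257/23328)x + 51414081761/17496
image of x^8: -16x^8 - (680/3)x^7 - (8092/9)x^6 + (356062/27)x^5 + (21159845/81)x^4 + (1050676529/486)x^3 + (28530810665/2916)x^2 + (411293166917/17496)x + 308539408957/13122
the matrix is upper triangular; its diagonal is (0, -2, -4, -6, -8, -10, -12, -14, -16)
for a triangular matrix the eigenvalues are the diagonal entries, with algebraic multiplicity their repetition count


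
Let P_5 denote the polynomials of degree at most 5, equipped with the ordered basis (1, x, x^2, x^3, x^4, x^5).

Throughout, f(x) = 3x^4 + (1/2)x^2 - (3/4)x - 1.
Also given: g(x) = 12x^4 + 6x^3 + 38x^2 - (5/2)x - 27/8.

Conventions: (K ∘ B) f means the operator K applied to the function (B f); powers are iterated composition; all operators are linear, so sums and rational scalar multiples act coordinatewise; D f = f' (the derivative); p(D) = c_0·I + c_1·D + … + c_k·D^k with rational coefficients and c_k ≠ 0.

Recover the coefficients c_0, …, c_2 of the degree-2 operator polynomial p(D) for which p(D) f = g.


D^0 f = 3x^4 + (1/2)x^2 - (3/4)x - 1
D^1 f = 12x^3 + x - 3/4
D^2 f = 36x^2 + 1
matching coefficients of g against c_0 f + c_1 Df + … from the top degree down determines the c_i
solution: c_0 = 4, c_1 = 1/2, c_2 = 1

p(D) = 4·I + (1/2)·D + D^2, i.e. c_0 = 4, c_1 = 1/2, c_2 = 1


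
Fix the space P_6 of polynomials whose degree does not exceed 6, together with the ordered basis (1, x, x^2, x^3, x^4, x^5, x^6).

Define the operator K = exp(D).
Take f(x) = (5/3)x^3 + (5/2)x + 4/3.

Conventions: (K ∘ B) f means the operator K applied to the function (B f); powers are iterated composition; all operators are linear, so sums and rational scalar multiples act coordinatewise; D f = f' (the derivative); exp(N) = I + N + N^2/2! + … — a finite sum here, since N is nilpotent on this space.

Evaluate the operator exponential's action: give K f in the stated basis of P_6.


order-1 term: 5x^2 + 5/2
order-2 term: 5x
order-3 term: 5/3
the series for exp(D) f terminates at order 3
exp(D) f = (5/3)x^3 + 5x^2 + (15/2)x + 11/2

the result is g(x) = (5/3)x^3 + 5x^2 + (15/2)x + 11/2


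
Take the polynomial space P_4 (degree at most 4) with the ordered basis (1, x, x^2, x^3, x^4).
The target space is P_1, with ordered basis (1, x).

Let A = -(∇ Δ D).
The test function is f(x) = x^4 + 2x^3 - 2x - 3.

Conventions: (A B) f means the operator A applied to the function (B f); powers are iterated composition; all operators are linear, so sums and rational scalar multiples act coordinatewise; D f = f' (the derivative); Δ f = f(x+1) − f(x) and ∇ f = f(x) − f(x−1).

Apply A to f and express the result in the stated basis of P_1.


the result is g(x) = -24x - 12

D f = 4x^3 + 6x^2 - 2
Δ D f = 12x^2 + 24x + 10
∇ Δ D f = 24x + 12
(-(∇ Δ D)) f = -24x - 12


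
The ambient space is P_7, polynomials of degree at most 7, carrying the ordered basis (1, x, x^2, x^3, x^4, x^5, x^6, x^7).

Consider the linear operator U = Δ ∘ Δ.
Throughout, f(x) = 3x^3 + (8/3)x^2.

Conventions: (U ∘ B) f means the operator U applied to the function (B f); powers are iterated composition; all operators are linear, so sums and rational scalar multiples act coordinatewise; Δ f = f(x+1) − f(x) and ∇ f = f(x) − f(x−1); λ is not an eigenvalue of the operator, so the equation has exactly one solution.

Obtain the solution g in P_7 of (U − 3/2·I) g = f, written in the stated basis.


the image equals g(x) = -2x^3 - (16/9)x^2 - 8x - 280/27

write g with unknown coordinates in the stated basis and equate coefficients in (U − 3/2·I) g = f
solving from the highest basis element down gives g = -2x^3 - (16/9)x^2 - 8x - 280/27
check: U g = -12x - 140/9
so U g − 3/2·g = 3x^3 + (8/3)x^2 = f ✓


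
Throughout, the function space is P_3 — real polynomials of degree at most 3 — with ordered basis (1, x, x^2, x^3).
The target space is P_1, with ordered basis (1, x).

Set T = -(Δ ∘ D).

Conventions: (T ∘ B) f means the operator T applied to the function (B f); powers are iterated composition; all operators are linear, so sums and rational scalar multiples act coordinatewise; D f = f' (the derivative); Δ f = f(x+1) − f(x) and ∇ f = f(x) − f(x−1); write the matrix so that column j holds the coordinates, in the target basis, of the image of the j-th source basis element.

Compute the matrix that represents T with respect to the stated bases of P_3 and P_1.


image of 1: 0
image of x: 0
image of x^2: -2
image of x^3: -6x - 3
each image's coordinates form column j of the matrix

the matrix is [[0, 0, -2, -3]; [0, 0, 0, -6]] (rows listed top to bottom)


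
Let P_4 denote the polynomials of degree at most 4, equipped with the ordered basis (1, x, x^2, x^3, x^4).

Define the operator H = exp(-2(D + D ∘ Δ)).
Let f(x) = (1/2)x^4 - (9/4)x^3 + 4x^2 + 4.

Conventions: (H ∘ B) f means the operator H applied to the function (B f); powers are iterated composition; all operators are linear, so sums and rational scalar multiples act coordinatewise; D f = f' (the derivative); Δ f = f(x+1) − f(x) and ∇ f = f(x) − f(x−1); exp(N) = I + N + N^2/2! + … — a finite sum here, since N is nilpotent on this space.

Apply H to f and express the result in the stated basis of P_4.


order-1 term: -4x^3 + (3/2)x^2 - x - 13/2
order-2 term: 12x^2 + 21x + 10
order-3 term: -16x - 30
order-4 term: 8
the series for exp(-2(D + D ∘ Δ)) f terminates at order 4
exp(-2(D + D ∘ Δ)) f = (1/2)x^4 - (25/4)x^3 + (35/2)x^2 + 4x - 29/2

g(x) = (1/2)x^4 - (25/4)x^3 + (35/2)x^2 + 4x - 29/2


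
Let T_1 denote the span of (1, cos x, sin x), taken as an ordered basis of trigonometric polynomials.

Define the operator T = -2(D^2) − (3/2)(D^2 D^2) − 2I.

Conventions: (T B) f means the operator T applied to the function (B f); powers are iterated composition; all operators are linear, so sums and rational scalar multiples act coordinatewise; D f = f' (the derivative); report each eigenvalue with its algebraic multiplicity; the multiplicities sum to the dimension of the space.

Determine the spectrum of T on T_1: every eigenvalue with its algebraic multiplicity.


image of 1: -2
image of cos x: -(3/2)cos x
image of sin x: -(3/2)sin x
the matrix is diagonal; its diagonal is (-2, -3/2, -3/2)
for a triangular matrix the eigenvalues are the diagonal entries, with algebraic multiplicity their repetition count

λ = -2 (multiplicity 1), λ = -3/2 (multiplicity 2)
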